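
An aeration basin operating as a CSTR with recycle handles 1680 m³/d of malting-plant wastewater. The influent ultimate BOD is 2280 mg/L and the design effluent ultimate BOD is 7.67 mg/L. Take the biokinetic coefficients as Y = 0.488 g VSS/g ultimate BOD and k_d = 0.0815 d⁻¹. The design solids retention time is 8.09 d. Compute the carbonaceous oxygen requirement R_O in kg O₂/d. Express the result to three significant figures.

R_O ≈ 2220 kg O₂/d

Correct the yield for decay: Y_obs = Y/(1 + k_d θ_c) = 0.488 / (1 + 0.0815 × 8.09) = 0.488 / 1.659 = 0.2941.
Substrate removed = Q·(S₀ − S) = 1680 m³/d × (2280 − 7.67) g/m³ = 3.82×10^6 g/d = 3818 kg/d.
Net sludge production P_X = 0.2941 × 3818 = 1123 kg VSS/d.
R_O = Q·ΔS − 1.42 P_X = 3818 − 1594 = 2223 kg O₂/d.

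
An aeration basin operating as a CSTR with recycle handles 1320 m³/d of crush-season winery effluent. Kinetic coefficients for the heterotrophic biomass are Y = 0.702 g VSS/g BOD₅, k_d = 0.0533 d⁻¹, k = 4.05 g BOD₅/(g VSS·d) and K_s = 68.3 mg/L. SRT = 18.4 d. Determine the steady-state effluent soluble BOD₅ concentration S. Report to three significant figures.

From the Monod/SRT balance for a CMAS, S = K_s·(1+k_d θ_c)/[θ_c·(Y k − k_d) − 1] = 68.3 × (1 + 0.0533 × 18.4) / [18.4 × (0.702 × 4.05 − 0.0533) − 1] = 135.3 / 50.33 = 2.688 mg/L.

S ≈ 2.69 mg/L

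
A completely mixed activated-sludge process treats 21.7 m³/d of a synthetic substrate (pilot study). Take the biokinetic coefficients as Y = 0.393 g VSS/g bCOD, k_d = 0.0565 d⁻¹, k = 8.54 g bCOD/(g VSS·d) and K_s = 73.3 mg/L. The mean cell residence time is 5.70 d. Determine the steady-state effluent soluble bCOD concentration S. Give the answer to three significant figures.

Effluent substrate depends only on kinetics and SRT: S = K_s(1 + k_d θ_c) / [θ_c(Yk − k_d) − 1] = 73.3 × (1 + 0.0565 × 5.70) / [5.70 × (0.393 × 8.54 − 0.0565) − 1] = 96.91 / 17.81 = 5.442 mg/L.

S ≈ 5.44 mg/L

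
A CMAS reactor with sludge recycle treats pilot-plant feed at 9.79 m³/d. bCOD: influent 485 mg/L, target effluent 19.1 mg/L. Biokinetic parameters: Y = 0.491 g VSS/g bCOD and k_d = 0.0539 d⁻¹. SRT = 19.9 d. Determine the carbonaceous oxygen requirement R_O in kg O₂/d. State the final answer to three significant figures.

R_O ≈ 3.03 kg O₂/d

Y_obs = Y / (1 + k_d θ_c) = 0.491 / (1 + 0.0539 × 19.9) = 0.491 / 2.073 = 0.2369.
Substrate removed = Q·(S₀ − S) = 9.79 m³/d × (485 − 19.1) g/m³ = 4.56×10^3 g/d = 4.561 kg/d.
Net sludge production P_X = 0.2369 × 4.561 = 1.081 kg VSS/d.
Carbonaceous O₂ demand = substrate oxidised − cell-mass equivalent = 4.561 − 1.42 × 1.081 = 3.027 kg O₂/d.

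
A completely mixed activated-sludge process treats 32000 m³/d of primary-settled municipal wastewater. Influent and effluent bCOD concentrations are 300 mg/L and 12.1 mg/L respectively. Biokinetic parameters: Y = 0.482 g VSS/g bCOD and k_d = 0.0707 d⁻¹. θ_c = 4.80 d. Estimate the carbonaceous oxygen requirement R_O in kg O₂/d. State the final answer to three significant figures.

R_O ≈ 4500 kg O₂/d

Observed yield with endogenous decay: Y_obs = Y / (1 + k_d·θ_c) = 0.482 / (1 + 0.0707 × 4.80) = 0.482 / 1.339 = 0.3599 g VSS/g bCOD.
Substrate removed = Q·(S₀ − S) = 32000 m³/d × (300 − 12.1) g/m³ = 9.21×10^6 g/d = 9213 kg/d.
Biomass synthesised: P_X = Y_obs × 9213 = 3315 kg VSS/d.
Carbonaceous O₂ demand = substrate oxidised − cell-mass equivalent = 9213 − 1.42 × 3315 = 4505 kg O₂/d.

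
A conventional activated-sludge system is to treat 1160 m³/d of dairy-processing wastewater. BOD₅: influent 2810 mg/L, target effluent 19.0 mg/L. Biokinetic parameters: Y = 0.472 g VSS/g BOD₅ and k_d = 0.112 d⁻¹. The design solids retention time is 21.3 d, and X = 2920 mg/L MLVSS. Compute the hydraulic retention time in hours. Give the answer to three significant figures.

From the SRT design equation V = Y Q (S₀−S) θ_c / [X (1 + k_d θ_c)] = 0.472 × 1160 × (2810 − 19.0) × 21.3 / [2920 × (1 + 0.112 × 21.3)] = 3.25×10^7 / 9886 = 3292 m³.
τ = V/Q = 3292/1160 = 2.838 d, or 68.12 h.

τ ≈ 68.1 h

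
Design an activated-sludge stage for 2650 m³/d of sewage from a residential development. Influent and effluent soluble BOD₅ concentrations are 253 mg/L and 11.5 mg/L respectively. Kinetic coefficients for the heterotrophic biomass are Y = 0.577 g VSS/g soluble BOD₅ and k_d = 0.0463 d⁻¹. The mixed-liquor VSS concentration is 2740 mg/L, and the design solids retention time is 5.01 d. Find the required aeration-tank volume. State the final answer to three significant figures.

Rearranging the biomass balance for a CMAS with decay, V = Y·Q·ΔS·θ_c / [X·(1+k_d θ_c)] = 0.577 × 2650 × (253 − 11.5) × 5.01 / [2740 × (1 + 0.0463 × 5.01)] = 1.85×10^6 / 3376 = 548.1 m³.

V ≈ 548 m³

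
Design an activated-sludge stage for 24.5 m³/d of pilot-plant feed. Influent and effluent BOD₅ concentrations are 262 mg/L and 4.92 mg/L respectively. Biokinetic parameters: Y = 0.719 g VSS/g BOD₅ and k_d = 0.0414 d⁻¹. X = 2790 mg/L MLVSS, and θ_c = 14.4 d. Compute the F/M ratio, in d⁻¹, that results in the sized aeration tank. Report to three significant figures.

From the SRT design equation V = Y Q (S₀−S) θ_c / [X (1 + k_d θ_c)] = 0.719 × 24.5 × (262 − 4.92) × 14.4 / [2790 × (1 + 0.0414 × 14.4)] = 6.52×10^4 / 4453 = 14.64 m³.
F/M = Q·S₀ / (V·X) = 24.5 × 262 / (14.64 × 2790) = 0.1571 g BOD₅·(g VSS·d)⁻¹.

F/M ≈ 0.157 d⁻¹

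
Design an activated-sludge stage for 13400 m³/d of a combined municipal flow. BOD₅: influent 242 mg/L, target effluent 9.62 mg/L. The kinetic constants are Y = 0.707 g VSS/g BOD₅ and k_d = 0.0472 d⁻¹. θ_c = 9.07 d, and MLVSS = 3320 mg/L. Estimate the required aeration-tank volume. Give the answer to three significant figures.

V ≈ 4210 m³

From the SRT design equation V = Y Q (S₀−S) θ_c / [X (1 + k_d θ_c)] = 0.707 × 13400 × (242 − 9.62) × 9.07 / [3320 × (1 + 0.0472 × 9.07)] = 2×10^7 / 4741 = 4211 m³.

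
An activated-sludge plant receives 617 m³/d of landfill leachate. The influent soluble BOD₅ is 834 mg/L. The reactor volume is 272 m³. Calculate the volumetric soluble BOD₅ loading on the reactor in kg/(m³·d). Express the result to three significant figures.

L_v ≈ 1.89 kg soluble BOD₅/(m³·d)

L_v = Q S₀ / V = 617 × 834 × 10⁻³ / 272.0 = 1.892 kg/(m³·d).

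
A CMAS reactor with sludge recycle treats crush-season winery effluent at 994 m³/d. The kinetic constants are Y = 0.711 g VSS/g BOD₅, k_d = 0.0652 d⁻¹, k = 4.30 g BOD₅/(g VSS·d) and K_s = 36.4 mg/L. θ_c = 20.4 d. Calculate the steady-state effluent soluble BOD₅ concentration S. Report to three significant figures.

Effluent substrate depends only on kinetics and SRT: S = K_s(1 + k_d θ_c) / [θ_c(Yk − k_d) − 1] = 36.4 × (1 + 0.0652 × 20.4) / [20.4 × (0.711 × 4.30 − 0.0652) − 1] = 84.81 / 60.04 = 1.413 mg/L.

S ≈ 1.41 mg/L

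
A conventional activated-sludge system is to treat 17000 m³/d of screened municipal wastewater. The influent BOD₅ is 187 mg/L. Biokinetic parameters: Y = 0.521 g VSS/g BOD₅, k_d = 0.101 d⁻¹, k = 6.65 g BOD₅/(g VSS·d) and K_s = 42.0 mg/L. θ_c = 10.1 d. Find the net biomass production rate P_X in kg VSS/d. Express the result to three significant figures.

From the Monod/SRT balance for a CMAS, S = K_s·(1+k_d θ_c)/[θ_c·(Y k − k_d) − 1] = 42.0 × (1 + 0.101 × 10.1) / [10.1 × (0.521 × 6.65 − 0.101) − 1] = 84.84 / 32.97 = 2.573 mg/L.
Correct the yield for decay: Y_obs = Y/(1 + k_d θ_c) = 0.521 / (1 + 0.101 × 10.1) = 0.521 / 2.020 = 0.2579.
Substrate removed = Q·(S₀ − S) = 17000 m³/d × (187 − 2.57) g/m³ = 3.14×10^6 g/d = 3135 kg/d.
Net biomass production P_X = Y_obs × Q·(S₀ − S) = 0.2579 × 3135 = 808.6 kg VSS/d.

P_X ≈ 809 kg VSS/d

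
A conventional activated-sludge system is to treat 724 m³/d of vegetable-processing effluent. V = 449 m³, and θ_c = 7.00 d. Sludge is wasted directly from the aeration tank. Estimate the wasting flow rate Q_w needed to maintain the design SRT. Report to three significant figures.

Q_w ≈ 64.1 m³/d

With mixed-liquor wasting, θ_c = V/Q_w, so Q_w = V/θ_c = 449.0/7.00 = 64.14 m³/d.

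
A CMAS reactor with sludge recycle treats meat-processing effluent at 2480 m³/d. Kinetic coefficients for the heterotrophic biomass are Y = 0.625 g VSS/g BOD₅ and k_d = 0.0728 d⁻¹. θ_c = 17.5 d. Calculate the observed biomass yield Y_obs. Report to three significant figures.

The observed yield is Y_obs = Y/(1 + k_d·θ_c) = 0.625 / (1 + 0.0728 × 17.5) = 0.625 / 2.274 = 0.2748 g VSS per g BOD₅ removed.

Y_obs ≈ 0.275 g VSS/g BOD₅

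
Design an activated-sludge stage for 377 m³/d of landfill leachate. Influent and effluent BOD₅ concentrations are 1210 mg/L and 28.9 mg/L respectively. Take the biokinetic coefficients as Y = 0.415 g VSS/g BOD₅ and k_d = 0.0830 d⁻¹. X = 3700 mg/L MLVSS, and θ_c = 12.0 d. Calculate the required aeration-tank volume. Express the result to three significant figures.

Steady-state biomass mass balance: V·X·(1 + k_d·θ_c) = Y·Q·(S₀ − S)·θ_c, so V = 0.415 × 377 × (1210 − 28.9) × 12.0 / [3700 × (1 + 0.0830 × 12.0)] = 2.22×10^6 / 7385 = 300.3 m³.

V ≈ 300 m³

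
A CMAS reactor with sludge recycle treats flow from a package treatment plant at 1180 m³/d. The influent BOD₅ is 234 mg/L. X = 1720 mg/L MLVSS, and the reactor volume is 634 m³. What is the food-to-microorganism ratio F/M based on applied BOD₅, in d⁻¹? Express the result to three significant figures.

F/M = applied load / biomass = Q·S₀/(V·X) = 1180 × 234 / (634.0 × 1720) = 0.2532 d⁻¹.

F/M ≈ 0.253 d⁻¹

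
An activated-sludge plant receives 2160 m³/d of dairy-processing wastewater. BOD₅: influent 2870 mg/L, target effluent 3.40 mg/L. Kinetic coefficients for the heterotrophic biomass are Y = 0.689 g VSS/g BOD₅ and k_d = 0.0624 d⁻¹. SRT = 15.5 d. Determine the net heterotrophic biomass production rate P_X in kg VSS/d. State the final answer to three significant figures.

Correct the yield for decay: Y_obs = Y/(1 + k_d θ_c) = 0.689 / (1 + 0.0624 × 15.5) = 0.689 / 1.967 = 0.3502.
Substrate removed = Q·(S₀ − S) = 2160 m³/d × (2870 − 3.40) g/m³ = 6.19×10^6 g/d = 6192 kg/d.
Biomass produced: P_X = Y_obs·Q·ΔS = 0.3502 × 6192 ≈ 2169 kg VSS/d.

P_X ≈ 2170 kg VSS/d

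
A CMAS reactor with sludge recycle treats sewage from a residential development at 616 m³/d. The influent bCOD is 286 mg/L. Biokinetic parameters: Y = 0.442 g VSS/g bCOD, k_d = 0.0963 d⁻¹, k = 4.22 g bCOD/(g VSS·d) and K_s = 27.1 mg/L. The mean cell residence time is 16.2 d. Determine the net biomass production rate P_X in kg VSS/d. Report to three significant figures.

P_X ≈ 30.2 kg VSS/d

Effluent substrate depends only on kinetics and SRT: S = K_s(1 + k_d θ_c) / [θ_c(Yk − k_d) − 1] = 27.1 × (1 + 0.0963 × 16.2) / [16.2 × (0.442 × 4.22 − 0.0963) − 1] = 69.38 / 27.66 = 2.509 mg/L.
The observed yield is Y_obs = Y/(1 + k_d·θ_c) = 0.442 / (1 + 0.0963 × 16.2) = 0.442 / 2.560 = 0.1727 g VSS per g bCOD removed.
Mass of bCOD removed per day: Q(S₀ − S) = 616 × 283.5 g/m³ = 174.6 kg/d.
Biomass produced: P_X = Y_obs·Q·ΔS = 0.1727 × 174.6 ≈ 30.15 kg VSS/d.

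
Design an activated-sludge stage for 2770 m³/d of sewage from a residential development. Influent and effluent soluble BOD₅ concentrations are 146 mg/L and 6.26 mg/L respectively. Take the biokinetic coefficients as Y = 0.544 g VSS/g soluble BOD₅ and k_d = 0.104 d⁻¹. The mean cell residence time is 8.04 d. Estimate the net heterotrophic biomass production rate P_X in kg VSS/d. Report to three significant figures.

P_X ≈ 115 kg VSS/d

Y_obs = Y / (1 + k_d θ_c) = 0.544 / (1 + 0.104 × 8.04) = 0.544 / 1.836 = 0.2963.
Mass of soluble BOD₅ removed per day: Q(S₀ − S) = 2770 × 139.7 g/m³ = 387.1 kg/d.
Biomass produced: P_X = Y_obs·Q·ΔS = 0.2963 × 387.1 ≈ 114.7 kg VSS/d.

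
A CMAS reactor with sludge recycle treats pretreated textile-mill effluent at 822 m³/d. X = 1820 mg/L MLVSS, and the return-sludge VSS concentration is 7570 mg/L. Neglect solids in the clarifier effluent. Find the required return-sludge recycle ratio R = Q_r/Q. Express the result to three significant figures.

Solids balance on the clarifier gives (1+R)X = R·X_r, so R = X/(X_r − X) = 1820 / (7570 − 1820) = 0.3165.

R ≈ 0.317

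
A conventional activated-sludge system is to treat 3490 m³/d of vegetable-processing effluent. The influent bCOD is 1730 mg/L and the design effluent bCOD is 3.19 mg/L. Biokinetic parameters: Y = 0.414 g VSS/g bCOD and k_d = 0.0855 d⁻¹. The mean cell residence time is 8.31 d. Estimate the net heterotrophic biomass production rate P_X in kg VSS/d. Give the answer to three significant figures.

The observed yield is Y_obs = Y/(1 + k_d·θ_c) = 0.414 / (1 + 0.0855 × 8.31) = 0.414 / 1.711 = 0.2420 g VSS per g bCOD removed.
Q·(S₀ − S) = 3490 × (1730 − 3.19) × 10⁻³ = 6027 kg/d removed.
Biomass produced: P_X = Y_obs·Q·ΔS = 0.2420 × 6027 ≈ 1459 kg VSS/d.

P_X ≈ 1460 kg VSS/d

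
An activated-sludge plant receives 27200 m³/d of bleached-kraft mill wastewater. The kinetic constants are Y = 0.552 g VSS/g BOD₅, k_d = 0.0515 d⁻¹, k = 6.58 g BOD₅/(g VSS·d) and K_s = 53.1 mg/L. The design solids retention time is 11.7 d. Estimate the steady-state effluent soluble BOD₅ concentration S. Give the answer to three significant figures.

S ≈ 2.08 mg/L

From the Monod/SRT balance for a CMAS, S = K_s·(1+k_d θ_c)/[θ_c·(Y k − k_d) − 1] = 53.1 × (1 + 0.0515 × 11.7) / [11.7 × (0.552 × 6.58 − 0.0515) − 1] = 85.10 / 40.89 = 2.081 mg/L.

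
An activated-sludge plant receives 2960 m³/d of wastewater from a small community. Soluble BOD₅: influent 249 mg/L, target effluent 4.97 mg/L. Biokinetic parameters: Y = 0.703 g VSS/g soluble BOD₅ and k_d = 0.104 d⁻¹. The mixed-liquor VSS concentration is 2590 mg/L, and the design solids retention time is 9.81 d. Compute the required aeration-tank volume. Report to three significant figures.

Rearranging the biomass balance for a CMAS with decay, V = Y·Q·ΔS·θ_c / [X·(1+k_d θ_c)] = 0.703 × 2960 × (249 − 4.97) × 9.81 / [2590 × (1 + 0.104 × 9.81)] = 4.98×10^6 / 5232 = 952.0 m³.

V ≈ 952 m³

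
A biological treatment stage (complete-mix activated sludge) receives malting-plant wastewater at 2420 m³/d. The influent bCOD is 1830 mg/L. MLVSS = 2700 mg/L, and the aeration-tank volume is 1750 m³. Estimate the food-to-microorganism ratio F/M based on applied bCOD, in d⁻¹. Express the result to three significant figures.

F/M ≈ 0.937 d⁻¹

F/M = applied load / biomass = Q·S₀/(V·X) = 2420 × 1830 / (1750 × 2700) = 0.9373 d⁻¹.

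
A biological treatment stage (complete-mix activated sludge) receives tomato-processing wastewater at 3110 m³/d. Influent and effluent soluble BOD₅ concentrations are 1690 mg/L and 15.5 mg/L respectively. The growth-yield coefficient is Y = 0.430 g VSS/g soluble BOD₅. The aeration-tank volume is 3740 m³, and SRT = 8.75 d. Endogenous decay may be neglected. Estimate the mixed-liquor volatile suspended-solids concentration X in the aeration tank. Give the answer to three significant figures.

X ≈ 5240 mg/L

Without decay, X = Y Q (S₀−S) θ_c / V = 0.430 × 3110 × (1690 − 15.5) × 8.75 / 3740 = 5239 mg/L.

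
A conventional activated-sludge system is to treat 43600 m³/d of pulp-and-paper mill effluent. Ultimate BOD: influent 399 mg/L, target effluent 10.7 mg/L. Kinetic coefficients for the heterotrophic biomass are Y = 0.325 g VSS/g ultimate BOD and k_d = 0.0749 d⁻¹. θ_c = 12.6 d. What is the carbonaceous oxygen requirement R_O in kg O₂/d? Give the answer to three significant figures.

R_O ≈ 12900 kg O₂/d

Y_obs = Y / (1 + k_d θ_c) = 0.325 / (1 + 0.0749 × 12.6) = 0.325 / 1.944 = 0.1672.
Q·(S₀ − S) = 43600 × (399 − 10.7) × 10⁻³ = 16930 kg/d removed.
P_X = Y_obs·Q·(S₀ − S) = 0.1672 × 16930 = 2831 kg VSS/d.
R_O = Q·(S₀ − S) − 1.42·P_X = 16930 − 1.42 × 2831 = 12910 kg O₂/d.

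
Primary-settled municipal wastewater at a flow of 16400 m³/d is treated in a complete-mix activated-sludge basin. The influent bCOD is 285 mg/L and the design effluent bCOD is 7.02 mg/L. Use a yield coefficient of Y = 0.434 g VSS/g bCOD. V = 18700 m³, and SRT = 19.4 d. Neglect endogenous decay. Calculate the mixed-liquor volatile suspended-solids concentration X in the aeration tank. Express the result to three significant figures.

X = Y·Q·ΔS·θ_c / V = 0.434 × 16400 × (285 − 7.02) × 19.4 / 18700 = 2053 mg/L.

X ≈ 2050 mg/L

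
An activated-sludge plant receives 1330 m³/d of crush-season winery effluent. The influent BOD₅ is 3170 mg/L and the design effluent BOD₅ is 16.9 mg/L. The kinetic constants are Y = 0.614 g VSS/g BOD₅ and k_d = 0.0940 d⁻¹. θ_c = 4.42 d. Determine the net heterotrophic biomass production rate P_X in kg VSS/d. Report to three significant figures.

P_X ≈ 1820 kg VSS/d

Correct the yield for decay: Y_obs = Y/(1 + k_d θ_c) = 0.614 / (1 + 0.0940 × 4.42) = 0.614 / 1.415 = 0.4338.
ΔS = 3170 − 16.9 = 3153 mg/L, so the substrate removal rate is 1330 × 3153/1000 = 4194 kg BOD₅/d.
Biomass produced: P_X = Y_obs·Q·ΔS = 0.4338 × 4194 ≈ 1819 kg VSS/d.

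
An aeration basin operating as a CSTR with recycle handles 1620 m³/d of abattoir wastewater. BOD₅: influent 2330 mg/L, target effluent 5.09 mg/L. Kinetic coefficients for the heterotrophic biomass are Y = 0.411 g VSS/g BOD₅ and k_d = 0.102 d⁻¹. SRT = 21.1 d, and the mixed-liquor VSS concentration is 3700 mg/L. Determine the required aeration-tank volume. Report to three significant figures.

V ≈ 2800 m³

From the SRT design equation V = Y Q (S₀−S) θ_c / [X (1 + k_d θ_c)] = 0.411 × 1620 × (2330 − 5.09) × 21.1 / [3700 × (1 + 0.102 × 21.1)] = 3.27×10^7 / 11663 = 2800 m³.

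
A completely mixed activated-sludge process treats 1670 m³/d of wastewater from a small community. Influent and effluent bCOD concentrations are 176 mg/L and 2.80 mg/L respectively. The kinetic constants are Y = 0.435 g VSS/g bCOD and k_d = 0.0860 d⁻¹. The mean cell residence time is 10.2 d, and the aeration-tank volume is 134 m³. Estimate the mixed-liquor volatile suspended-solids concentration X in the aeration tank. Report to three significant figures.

X ≈ 5100 mg/L

Solving the biomass balance for X: X = Y Q (S₀−S) θ_c / [V (1+k_d θ_c)] = 0.435 × 1670 × (176 − 2.80) × 10.2 / [134 × (1 + 0.0860 × 10.2)] = 5102 mg/L.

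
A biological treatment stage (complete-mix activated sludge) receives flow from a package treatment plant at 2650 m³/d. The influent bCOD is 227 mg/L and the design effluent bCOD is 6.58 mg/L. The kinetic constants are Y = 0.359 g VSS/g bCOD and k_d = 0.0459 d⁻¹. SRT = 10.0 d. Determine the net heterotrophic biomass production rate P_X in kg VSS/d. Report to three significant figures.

P_X ≈ 144 kg VSS/d

Correct the yield for decay: Y_obs = Y/(1 + k_d θ_c) = 0.359 / (1 + 0.0459 × 10.0) = 0.359 / 1.459 = 0.2461.
Mass of bCOD removed per day: Q(S₀ − S) = 2650 × 220.4 g/m³ = 584.1 kg/d.
So the net sludge growth is P_X = 0.2461 × 584.1 = 143.7 kg VSS/d.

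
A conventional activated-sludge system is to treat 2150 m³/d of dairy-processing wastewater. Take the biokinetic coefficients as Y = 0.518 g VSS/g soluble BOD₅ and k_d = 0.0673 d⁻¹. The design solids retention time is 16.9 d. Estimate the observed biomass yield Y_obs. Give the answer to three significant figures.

Y_obs ≈ 0.242 g VSS/g soluble BOD₅

The observed yield is Y_obs = Y/(1 + k_d·θ_c) = 0.518 / (1 + 0.0673 × 16.9) = 0.518 / 2.137 = 0.2424 g VSS per g soluble BOD₅ removed.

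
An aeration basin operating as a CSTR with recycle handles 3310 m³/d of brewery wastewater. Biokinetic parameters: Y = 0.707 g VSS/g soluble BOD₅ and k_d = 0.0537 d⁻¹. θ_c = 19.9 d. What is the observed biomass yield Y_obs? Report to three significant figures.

Y_obs ≈ 0.342 g VSS/g soluble BOD₅

Y_obs = Y / (1 + k_d θ_c) = 0.707 / (1 + 0.0537 × 19.9) = 0.707 / 2.069 = 0.3418.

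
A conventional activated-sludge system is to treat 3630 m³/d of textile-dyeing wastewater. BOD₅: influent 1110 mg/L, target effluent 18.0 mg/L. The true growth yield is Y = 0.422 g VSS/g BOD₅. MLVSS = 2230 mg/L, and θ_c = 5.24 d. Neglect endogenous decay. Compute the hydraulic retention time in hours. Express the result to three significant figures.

V·X = Y·Q·ΔS·θ_c gives V = 0.422 × 3630 × (1110 − 18.0) × 5.24 / 2230 = 3931 m³.
HRT = V/Q = 3931 m³ / 3630 m³·d⁻¹ = 1.083 d × 24 = 25.99 h.

τ ≈ 26.0 h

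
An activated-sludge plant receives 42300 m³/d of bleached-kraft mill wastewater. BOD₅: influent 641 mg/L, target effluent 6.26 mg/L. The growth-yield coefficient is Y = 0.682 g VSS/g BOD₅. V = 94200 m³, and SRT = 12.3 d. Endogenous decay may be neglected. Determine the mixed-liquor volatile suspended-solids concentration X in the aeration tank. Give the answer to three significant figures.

X ≈ 2390 mg/L

Without decay, X = Y Q (S₀−S) θ_c / V = 0.682 × 42300 × (641 − 6.26) × 12.3 / 94200 = 2391 mg/L.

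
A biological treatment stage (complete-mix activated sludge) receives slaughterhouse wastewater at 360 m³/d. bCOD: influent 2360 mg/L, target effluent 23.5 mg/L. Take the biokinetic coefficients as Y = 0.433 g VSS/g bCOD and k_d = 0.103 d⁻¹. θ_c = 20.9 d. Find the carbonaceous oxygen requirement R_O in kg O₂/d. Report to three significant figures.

Y_obs = Y / (1 + k_d θ_c) = 0.433 / (1 + 0.103 × 20.9) = 0.433 / 3.153 = 0.1373.
ΔS = 2360 − 23.5 = 2336 mg/L, so the substrate removal rate is 360 × 2336/1000 = 841.1 kg bCOD/d.
Net sludge production P_X = 0.1373 × 841.1 = 115.5 kg VSS/d.
R_O = Q·(S₀ − S) − 1.42·P_X = 841.1 − 1.42 × 115.5 = 677.1 kg O₂/d.

R_O ≈ 677 kg O₂/d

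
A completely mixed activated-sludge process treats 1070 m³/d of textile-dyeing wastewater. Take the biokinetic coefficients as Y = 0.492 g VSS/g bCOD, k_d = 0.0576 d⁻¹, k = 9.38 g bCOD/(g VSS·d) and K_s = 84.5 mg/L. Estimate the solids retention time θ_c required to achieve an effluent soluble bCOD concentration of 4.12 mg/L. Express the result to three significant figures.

θ_c ≈ 6.37 d

From 1/θ_c = Y·k·S/(K_s + S) − k_d: Y·k·S/(K_s+S) = 0.492 × 9.38 × 4.12 / (84.5 + 4.12) = 0.2146 d⁻¹.
Then 1/θ_c = μ − k_d = 0.2146 − 0.0576 = 0.1570 d⁻¹, giving θ_c = 6.371 d.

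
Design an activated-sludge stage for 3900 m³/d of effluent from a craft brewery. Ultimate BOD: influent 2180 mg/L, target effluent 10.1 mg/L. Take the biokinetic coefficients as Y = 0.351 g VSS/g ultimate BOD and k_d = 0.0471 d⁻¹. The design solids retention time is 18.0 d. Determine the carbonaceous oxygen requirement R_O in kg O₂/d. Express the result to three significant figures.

R_O ≈ 6180 kg O₂/d

Observed yield with endogenous decay: Y_obs = Y / (1 + k_d·θ_c) = 0.351 / (1 + 0.0471 × 18.0) = 0.351 / 1.848 = 0.1900 g VSS/g ultimate BOD.
Substrate removed = Q·(S₀ − S) = 3900 m³/d × (2180 − 10.1) g/m³ = 8.46×10^6 g/d = 8463 kg/d.
Biomass synthesised: P_X = Y_obs × 8463 = 1608 kg VSS/d.
Carbonaceous O₂ demand = substrate oxidised − cell-mass equivalent = 8463 − 1.42 × 1608 = 6180 kg O₂/d.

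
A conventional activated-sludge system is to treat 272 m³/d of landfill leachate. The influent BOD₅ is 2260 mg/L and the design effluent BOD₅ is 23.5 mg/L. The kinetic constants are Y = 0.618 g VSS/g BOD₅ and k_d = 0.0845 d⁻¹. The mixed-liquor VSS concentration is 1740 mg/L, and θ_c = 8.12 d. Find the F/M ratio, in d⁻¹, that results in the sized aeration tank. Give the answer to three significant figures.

From the SRT design equation V = Y Q (S₀−S) θ_c / [X (1 + k_d θ_c)] = 0.618 × 272 × (2260 − 23.5) × 8.12 / [1740 × (1 + 0.0845 × 8.12)] = 3.05×10^6 / 2934 = 1040 m³.
Food-to-microorganism ratio F/M = Q S₀ / (V X) = 272 × 2260 / (1040 × 1740) = 0.3395 d⁻¹.

F/M ≈ 0.340 d⁻¹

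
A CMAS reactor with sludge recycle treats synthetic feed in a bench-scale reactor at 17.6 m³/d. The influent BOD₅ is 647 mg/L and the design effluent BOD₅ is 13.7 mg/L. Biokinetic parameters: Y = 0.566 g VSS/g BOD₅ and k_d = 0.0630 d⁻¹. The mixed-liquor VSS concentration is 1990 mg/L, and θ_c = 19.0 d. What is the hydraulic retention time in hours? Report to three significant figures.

From the SRT design equation V = Y Q (S₀−S) θ_c / [X (1 + k_d θ_c)] = 0.566 × 17.6 × (647 − 13.7) × 19.0 / [1990 × (1 + 0.0630 × 19.0)] = 1.2×10^5 / 4372 = 27.42 m³.
HRT = V/Q = 27.42 m³ / 17.6 m³·d⁻¹ = 1.558 d × 24 = 37.39 h.

τ ≈ 37.4 h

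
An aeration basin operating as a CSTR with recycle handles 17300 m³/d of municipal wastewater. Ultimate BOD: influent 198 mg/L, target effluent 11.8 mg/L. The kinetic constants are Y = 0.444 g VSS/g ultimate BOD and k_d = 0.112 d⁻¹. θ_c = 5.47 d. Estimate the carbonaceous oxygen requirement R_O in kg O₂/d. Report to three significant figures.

R_O ≈ 1960 kg O₂/d

Y_obs = Y / (1 + k_d θ_c) = 0.444 / (1 + 0.112 × 5.47) = 0.444 / 1.613 = 0.2753.
Mass of ultimate BOD removed per day: Q(S₀ − S) = 17300 × 186.2 g/m³ = 3221 kg/d.
Net sludge production P_X = 0.2753 × 3221 = 886.9 kg VSS/d.
R_O = Q·ΔS − 1.42 P_X = 3221 − 1259 = 1962 kg O₂/d.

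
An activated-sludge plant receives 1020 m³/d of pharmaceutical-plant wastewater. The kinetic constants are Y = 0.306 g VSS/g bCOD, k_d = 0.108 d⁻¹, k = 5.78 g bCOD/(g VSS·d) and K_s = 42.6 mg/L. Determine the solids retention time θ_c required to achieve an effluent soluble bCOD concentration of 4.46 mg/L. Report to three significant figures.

θ_c ≈ 16.8 d

At the target effluent, Y k S/(K_s+S) = 0.306×5.78×4.46/47.06 = 0.1676 d⁻¹.
1/θ_c = 0.1676 − 0.108 = 0.05962 d⁻¹, so θ_c = 16.77 d.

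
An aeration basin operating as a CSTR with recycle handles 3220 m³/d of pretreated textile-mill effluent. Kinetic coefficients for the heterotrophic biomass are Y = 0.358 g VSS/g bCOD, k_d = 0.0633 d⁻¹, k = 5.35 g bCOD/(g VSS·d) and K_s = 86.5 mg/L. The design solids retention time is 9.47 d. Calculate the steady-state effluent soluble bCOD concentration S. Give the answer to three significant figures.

S ≈ 8.37 mg/L

Effluent substrate depends only on kinetics and SRT: S = K_s(1 + k_d θ_c) / [θ_c(Yk − k_d) − 1] = 86.5 × (1 + 0.0633 × 9.47) / [9.47 × (0.358 × 5.35 − 0.0633) − 1] = 138.4 / 16.54 = 8.366 mg/L.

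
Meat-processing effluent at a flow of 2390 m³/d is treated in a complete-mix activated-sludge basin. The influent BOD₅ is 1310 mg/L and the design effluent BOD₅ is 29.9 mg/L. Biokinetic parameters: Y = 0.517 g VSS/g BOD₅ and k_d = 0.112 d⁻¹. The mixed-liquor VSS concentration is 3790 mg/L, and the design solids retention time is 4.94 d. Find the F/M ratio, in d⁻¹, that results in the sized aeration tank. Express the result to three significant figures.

Steady-state biomass mass balance: V·X·(1 + k_d·θ_c) = Y·Q·(S₀ − S)·θ_c, so V = 0.517 × 2390 × (1310 − 29.9) × 4.94 / [3790 × (1 + 0.112 × 4.94)] = 7.81×10^6 / 5887 = 1327 m³.
F/M = Q·S₀ / (V·X) = 2390 × 1310 / (1327 × 3790) = 0.6224 g BOD₅·(g VSS·d)⁻¹.

F/M ≈ 0.622 d⁻¹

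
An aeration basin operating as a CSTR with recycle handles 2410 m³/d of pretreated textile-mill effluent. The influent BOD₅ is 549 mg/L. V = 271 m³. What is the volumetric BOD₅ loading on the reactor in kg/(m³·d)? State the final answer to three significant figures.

L_v ≈ 4.88 kg BOD₅/(m³·d)

Applied BOD₅ load per unit volume = Q·S₀/V = (2410 × 549/1000)/271.0 = 4.882 kg BOD₅·m⁻³·d⁻¹.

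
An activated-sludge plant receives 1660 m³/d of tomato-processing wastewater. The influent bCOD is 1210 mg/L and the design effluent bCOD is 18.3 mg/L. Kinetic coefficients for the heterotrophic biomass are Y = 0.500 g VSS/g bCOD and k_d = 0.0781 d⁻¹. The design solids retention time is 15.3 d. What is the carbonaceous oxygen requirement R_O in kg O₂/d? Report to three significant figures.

R_O ≈ 1340 kg O₂/d

Observed yield with endogenous decay: Y_obs = Y / (1 + k_d·θ_c) = 0.500 / (1 + 0.0781 × 15.3) = 0.500 / 2.195 = 0.2278 g VSS/g bCOD.
ΔS = 1210 − 18.3 = 1192 mg/L, so the substrate removal rate is 1660 × 1192/1000 = 1978 kg bCOD/d.
Net sludge production P_X = 0.2278 × 1978 = 450.6 kg VSS/d.
Carbonaceous O₂ demand = substrate oxidised − cell-mass equivalent = 1978 − 1.42 × 450.6 = 1338 kg O₂/d.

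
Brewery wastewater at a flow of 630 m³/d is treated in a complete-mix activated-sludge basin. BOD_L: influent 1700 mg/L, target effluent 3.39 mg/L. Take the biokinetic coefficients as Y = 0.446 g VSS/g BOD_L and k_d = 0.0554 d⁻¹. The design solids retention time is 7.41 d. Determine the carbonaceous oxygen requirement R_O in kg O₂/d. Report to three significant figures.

R_O ≈ 589 kg O₂/d

Y_obs = Y / (1 + k_d θ_c) = 0.446 / (1 + 0.0554 × 7.41) = 0.446 / 1.411 = 0.3162.
Q·(S₀ − S) = 630 × (1700 − 3.39) × 10⁻³ = 1069 kg/d removed.
Biomass synthesised: P_X = Y_obs × 1069 = 338.0 kg VSS/d.
R_O = Q·ΔS − 1.42 P_X = 1069 − 479.9 = 588.9 kg O₂/d.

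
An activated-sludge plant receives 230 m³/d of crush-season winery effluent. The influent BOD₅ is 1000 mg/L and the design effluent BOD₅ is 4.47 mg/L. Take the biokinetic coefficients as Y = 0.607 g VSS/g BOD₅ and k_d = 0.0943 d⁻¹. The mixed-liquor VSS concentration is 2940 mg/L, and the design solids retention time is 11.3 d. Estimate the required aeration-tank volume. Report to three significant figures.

Steady-state biomass mass balance: V·X·(1 + k_d·θ_c) = Y·Q·(S₀ − S)·θ_c, so V = 0.607 × 230 × (1000 − 4.47) × 11.3 / [2940 × (1 + 0.0943 × 11.3)] = 1.57×10^6 / 6073 = 258.6 m³.

V ≈ 259 m³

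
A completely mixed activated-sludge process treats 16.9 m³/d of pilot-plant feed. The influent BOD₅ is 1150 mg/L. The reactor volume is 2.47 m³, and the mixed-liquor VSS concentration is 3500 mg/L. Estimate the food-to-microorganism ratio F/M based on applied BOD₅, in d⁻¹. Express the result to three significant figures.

F/M = applied load / biomass = Q·S₀/(V·X) = 16.9 × 1150 / (2.470 × 3500) = 2.248 d⁻¹.

F/M ≈ 2.25 d⁻¹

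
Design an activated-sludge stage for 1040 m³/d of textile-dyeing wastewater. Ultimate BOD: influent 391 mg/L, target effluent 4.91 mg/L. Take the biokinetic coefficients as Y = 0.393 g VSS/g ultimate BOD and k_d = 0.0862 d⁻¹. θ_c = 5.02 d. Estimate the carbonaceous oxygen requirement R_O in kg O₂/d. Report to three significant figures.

R_O ≈ 245 kg O₂/d

Y_obs = Y / (1 + k_d θ_c) = 0.393 / (1 + 0.0862 × 5.02) = 0.393 / 1.433 = 0.2743.
Substrate removed = Q·(S₀ − S) = 1040 m³/d × (391 − 4.91) g/m³ = 4.02×10^5 g/d = 401.5 kg/d.
Biomass synthesised: P_X = Y_obs × 401.5 = 110.1 kg VSS/d.
Carbonaceous O₂ demand = substrate oxidised − cell-mass equivalent = 401.5 − 1.42 × 110.1 = 245.1 kg O₂/d.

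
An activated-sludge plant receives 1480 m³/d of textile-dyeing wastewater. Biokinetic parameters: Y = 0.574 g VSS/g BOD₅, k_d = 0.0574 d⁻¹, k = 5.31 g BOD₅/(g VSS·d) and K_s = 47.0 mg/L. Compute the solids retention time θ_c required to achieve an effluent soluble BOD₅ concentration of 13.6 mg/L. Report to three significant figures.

Specific growth rate at S = 13.6 mg/L: μ = YkS/(K_s+S) = 0.574·5.31·13.6/(47.0+13.6) = 0.6840 d⁻¹.
Then 1/θ_c = μ − k_d = 0.6840 − 0.0574 = 0.6266 d⁻¹, giving θ_c = 1.596 d.

θ_c ≈ 1.60 d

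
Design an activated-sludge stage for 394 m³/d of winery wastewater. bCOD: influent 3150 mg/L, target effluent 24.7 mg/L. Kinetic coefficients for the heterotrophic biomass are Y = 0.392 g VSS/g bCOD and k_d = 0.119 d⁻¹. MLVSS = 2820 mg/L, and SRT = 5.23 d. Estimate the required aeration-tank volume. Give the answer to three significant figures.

V ≈ 552 m³

From the SRT design equation V = Y Q (S₀−S) θ_c / [X (1 + k_d θ_c)] = 0.392 × 394 × (3150 − 24.7) × 5.23 / [2820 × (1 + 0.119 × 5.23)] = 2.52×10^6 / 4575 = 551.8 m³.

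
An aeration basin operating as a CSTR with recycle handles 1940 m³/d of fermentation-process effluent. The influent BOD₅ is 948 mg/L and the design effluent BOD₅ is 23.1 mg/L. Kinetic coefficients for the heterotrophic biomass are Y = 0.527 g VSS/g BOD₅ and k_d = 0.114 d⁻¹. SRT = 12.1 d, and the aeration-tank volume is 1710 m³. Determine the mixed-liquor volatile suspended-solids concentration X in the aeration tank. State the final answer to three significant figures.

X = Y·Q·ΔS·θ_c / [V·(1 + k_d θ_c)] = 0.527 × 1940 × (948 − 23.1) × 12.1 / [1710 × (1 + 0.114 × 12.1)] = 2812 mg/L.

X ≈ 2810 mg/L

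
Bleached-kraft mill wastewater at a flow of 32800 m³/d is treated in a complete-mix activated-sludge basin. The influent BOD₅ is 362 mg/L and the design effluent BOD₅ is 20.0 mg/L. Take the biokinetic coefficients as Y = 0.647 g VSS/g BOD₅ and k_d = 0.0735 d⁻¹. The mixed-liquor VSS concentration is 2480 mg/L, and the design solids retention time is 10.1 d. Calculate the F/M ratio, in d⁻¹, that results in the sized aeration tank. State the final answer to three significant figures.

F/M ≈ 0.282 d⁻¹

From the SRT design equation V = Y Q (S₀−S) θ_c / [X (1 + k_d θ_c)] = 0.647 × 32800 × (362 − 20.0) × 10.1 / [2480 × (1 + 0.0735 × 10.1)] = 7.33×10^7 / 4321 = 16964 m³.
Food-to-microorganism ratio F/M = Q S₀ / (V X) = 32800 × 362 / (16964 × 2480) = 0.2822 d⁻¹.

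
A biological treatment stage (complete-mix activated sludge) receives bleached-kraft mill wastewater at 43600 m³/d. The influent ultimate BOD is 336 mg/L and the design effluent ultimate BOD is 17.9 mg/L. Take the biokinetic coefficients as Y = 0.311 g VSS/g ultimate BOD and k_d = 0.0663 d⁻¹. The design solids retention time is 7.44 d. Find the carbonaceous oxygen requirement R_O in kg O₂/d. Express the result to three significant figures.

The observed yield is Y_obs = Y/(1 + k_d·θ_c) = 0.311 / (1 + 0.0663 × 7.44) = 0.311 / 1.493 = 0.2083 g VSS per g ultimate BOD removed.
Substrate removed = Q·(S₀ − S) = 43600 m³/d × (336 − 17.9) g/m³ = 1.39×10^7 g/d = 13869 kg/d.
Net sludge production P_X = 0.2083 × 13869 = 2888 kg VSS/d.
R_O = Q·(S₀ − S) − 1.42·P_X = 13869 − 1.42 × 2888 = 9767 kg O₂/d.

R_O ≈ 9770 kg O₂/d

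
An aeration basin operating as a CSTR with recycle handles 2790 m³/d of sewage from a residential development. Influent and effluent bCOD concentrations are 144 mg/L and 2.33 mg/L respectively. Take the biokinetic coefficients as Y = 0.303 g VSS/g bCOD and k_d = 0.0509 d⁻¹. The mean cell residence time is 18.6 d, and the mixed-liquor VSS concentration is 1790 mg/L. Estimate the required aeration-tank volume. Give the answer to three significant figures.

V ≈ 639 m³

From the SRT design equation V = Y Q (S₀−S) θ_c / [X (1 + k_d θ_c)] = 0.303 × 2790 × (144 − 2.33) × 18.6 / [1790 × (1 + 0.0509 × 18.6)] = 2.23×10^6 / 3485 = 639.3 m³.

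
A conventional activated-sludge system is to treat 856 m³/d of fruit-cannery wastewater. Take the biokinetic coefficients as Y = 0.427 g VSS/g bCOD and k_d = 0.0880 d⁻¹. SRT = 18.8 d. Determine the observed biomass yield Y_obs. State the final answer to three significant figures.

The observed yield is Y_obs = Y/(1 + k_d·θ_c) = 0.427 / (1 + 0.0880 × 18.8) = 0.427 / 2.654 = 0.1609 g VSS per g bCOD removed.

Y_obs ≈ 0.161 g VSS/g bCOD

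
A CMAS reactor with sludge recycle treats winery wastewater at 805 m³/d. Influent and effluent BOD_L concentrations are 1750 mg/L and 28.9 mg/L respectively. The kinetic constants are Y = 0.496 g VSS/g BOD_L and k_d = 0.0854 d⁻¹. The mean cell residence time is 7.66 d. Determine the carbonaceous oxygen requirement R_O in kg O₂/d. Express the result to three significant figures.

Correct the yield for decay: Y_obs = Y/(1 + k_d θ_c) = 0.496 / (1 + 0.0854 × 7.66) = 0.496 / 1.654 = 0.2998.
Substrate removed = Q·(S₀ − S) = 805 m³/d × (1750 − 28.9) g/m³ = 1.39×10^6 g/d = 1385 kg/d.
Net sludge production P_X = 0.2998 × 1385 = 415.4 kg VSS/d.
Carbonaceous O₂ demand = substrate oxidised − cell-mass equivalent = 1385 − 1.42 × 415.4 = 795.6 kg O₂/d.

R_O ≈ 796 kg O₂/d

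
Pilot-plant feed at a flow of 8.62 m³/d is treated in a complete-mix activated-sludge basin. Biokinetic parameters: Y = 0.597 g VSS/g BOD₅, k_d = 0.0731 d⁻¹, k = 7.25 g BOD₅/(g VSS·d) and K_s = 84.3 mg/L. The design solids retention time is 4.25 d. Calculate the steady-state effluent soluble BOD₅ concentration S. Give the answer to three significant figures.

S ≈ 6.47 mg/L

From the Monod/SRT balance for a CMAS, S = K_s·(1+k_d θ_c)/[θ_c·(Y k − k_d) − 1] = 84.3 × (1 + 0.0731 × 4.25) / [4.25 × (0.597 × 7.25 − 0.0731) − 1] = 110.5 / 17.08 = 6.467 mg/L.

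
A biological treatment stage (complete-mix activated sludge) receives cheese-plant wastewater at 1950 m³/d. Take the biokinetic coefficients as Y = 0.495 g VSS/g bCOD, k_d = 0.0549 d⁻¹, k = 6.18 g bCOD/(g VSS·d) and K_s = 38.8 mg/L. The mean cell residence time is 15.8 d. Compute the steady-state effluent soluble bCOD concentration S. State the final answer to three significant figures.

From the Monod/SRT balance for a CMAS, S = K_s·(1+k_d θ_c)/[θ_c·(Y k − k_d) − 1] = 38.8 × (1 + 0.0549 × 15.8) / [15.8 × (0.495 × 6.18 − 0.0549) − 1] = 72.46 / 46.47 = 1.559 mg/L.

S ≈ 1.56 mg/L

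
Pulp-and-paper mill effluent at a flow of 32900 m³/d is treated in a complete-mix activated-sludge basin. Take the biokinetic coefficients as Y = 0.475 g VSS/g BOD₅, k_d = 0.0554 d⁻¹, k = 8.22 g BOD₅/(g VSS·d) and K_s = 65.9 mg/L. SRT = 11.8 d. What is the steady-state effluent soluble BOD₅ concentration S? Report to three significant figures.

For a completely mixed reactor with recycle the Lawrence–McCarty relation gives S = K_s·(1 + k_d·θ_c) / [θ_c·(Y·k − k_d) − 1] = 65.9 × (1 + 0.0554 × 11.8) / [11.8 × (0.475 × 8.22 − 0.0554) − 1] = 109.0 / 44.42 = 2.453 mg/L.

S ≈ 2.45 mg/L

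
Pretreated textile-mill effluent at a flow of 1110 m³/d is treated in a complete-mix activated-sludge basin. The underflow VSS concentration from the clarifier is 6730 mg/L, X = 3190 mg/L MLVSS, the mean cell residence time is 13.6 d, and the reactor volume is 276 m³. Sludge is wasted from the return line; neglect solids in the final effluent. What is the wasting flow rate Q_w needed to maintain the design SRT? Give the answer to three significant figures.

Q_w ≈ 9.62 m³/d

Q_w = (V·X)/(θ_c X_r) = 276.0 × 3190 / (13.6 × 6730) = 9.619 m³/d.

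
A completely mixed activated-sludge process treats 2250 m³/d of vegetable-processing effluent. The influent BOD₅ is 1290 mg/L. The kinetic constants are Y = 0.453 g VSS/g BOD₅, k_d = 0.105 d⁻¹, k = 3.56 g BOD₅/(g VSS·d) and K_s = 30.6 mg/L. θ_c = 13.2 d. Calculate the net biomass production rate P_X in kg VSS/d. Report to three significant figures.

From the Monod/SRT balance for a CMAS, S = K_s·(1+k_d θ_c)/[θ_c·(Y k − k_d) − 1] = 30.6 × (1 + 0.105 × 13.2) / [13.2 × (0.453 × 3.56 − 0.105) − 1] = 73.01 / 18.90 = 3.863 mg/L.
The observed yield is Y_obs = Y/(1 + k_d·θ_c) = 0.453 / (1 + 0.105 × 13.2) = 0.453 / 2.386 = 0.1899 g VSS per g BOD₅ removed.
Substrate removed = Q·(S₀ − S) = 2250 m³/d × (1290 − 3.86) g/m³ = 2.89×10^6 g/d = 2894 kg/d.
Biomass produced: P_X = Y_obs·Q·ΔS = 0.1899 × 2894 ≈ 549.4 kg VSS/d.

P_X ≈ 549 kg VSS/d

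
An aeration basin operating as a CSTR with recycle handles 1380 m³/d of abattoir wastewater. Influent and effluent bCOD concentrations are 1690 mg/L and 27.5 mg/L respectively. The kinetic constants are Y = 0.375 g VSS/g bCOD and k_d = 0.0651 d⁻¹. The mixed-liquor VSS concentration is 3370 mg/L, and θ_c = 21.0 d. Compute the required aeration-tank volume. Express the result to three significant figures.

Rearranging the biomass balance for a CMAS with decay, V = Y·Q·ΔS·θ_c / [X·(1+k_d θ_c)] = 0.375 × 1380 × (1690 − 27.5) × 21.0 / [3370 × (1 + 0.0651 × 21.0)] = 1.81×10^7 / 7977 = 2265 m³.

V ≈ 2260 m³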